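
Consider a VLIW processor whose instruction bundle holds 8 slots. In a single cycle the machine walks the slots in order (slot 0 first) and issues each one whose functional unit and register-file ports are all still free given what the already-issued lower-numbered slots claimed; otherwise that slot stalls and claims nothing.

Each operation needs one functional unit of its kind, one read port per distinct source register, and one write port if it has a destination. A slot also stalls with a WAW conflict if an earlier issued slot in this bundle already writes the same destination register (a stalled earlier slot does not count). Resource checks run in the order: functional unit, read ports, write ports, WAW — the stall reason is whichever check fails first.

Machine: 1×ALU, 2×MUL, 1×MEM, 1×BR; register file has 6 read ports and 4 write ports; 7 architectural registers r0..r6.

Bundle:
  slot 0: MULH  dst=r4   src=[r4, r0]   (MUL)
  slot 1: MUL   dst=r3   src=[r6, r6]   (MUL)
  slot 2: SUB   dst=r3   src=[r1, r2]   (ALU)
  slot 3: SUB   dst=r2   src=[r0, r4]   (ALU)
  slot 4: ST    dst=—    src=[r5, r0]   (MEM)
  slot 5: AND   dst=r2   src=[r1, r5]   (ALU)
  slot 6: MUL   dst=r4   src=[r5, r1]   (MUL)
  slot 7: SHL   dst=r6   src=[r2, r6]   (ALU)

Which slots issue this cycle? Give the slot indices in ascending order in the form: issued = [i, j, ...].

#0 MUL src=r4,r0 dispatched  <A:1 Mu:1 Ld:1 B:1 rd:4 wr:3>
#1 MUL src=r6,r6 dispatched  <A:1 Mu:0 Ld:1 B:1 rd:3 wr:2>
#2 ALU src=r1,r2 held:WAW  <A:1 Mu:0 Ld:1 B:1 rd:3 wr:2>
#3 ALU src=r0,r4 dispatched  <A:0 Mu:0 Ld:1 B:1 rd:1 wr:1>
#4 MEM src=r5,r0 held:RD_PORT  <A:0 Mu:0 Ld:1 B:1 rd:1 wr:1>
#5 ALU src=r1,r5 held:FU  <A:0 Mu:0 Ld:1 B:1 rd:1 wr:1>
#6 MUL src=r5,r1 held:FU  <A:0 Mu:0 Ld:1 B:1 rd:1 wr:1>
#7 ALU src=r2,r6 held:FU  <A:0 Mu:0 Ld:1 B:1 rd:1 wr:1>

issued = [0, 1, 3]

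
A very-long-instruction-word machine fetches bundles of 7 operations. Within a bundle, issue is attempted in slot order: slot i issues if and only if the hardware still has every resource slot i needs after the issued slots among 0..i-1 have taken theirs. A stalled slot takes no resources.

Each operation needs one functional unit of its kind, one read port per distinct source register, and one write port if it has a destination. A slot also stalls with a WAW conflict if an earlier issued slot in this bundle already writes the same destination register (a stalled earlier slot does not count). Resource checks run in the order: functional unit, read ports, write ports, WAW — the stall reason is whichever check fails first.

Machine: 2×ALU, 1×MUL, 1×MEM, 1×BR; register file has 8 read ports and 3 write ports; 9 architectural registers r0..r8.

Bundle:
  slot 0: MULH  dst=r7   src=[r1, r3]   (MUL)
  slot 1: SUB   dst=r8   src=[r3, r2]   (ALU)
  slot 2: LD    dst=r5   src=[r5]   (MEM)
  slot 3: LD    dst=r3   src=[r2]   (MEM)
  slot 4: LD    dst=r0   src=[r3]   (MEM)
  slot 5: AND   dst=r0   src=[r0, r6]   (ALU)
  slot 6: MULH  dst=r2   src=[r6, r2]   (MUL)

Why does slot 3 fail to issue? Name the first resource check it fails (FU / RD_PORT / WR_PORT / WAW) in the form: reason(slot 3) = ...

reason(slot 3) = FU

slot 0 (MUL): ISSUE — free A2,Mu0,Ld1,B1 rp6 wp2
slot 1 (ALU): ISSUE — free A1,Mu0,Ld1,B1 rp4 wp1
slot 2 (MEM): ISSUE — free A1,Mu0,Ld0,B1 rp3 wp0
slot 3 (MEM): stall FU — free A1,Mu0,Ld0,B1 rp3 wp0
slot 4 (MEM): stall FU — free A1,Mu0,Ld0,B1 rp3 wp0
slot 5 (ALU): stall WR_PORT — free A1,Mu0,Ld0,B1 rp3 wp0
slot 6 (MUL): stall FU — free A1,Mu0,Ld0,B1 rp3 wp0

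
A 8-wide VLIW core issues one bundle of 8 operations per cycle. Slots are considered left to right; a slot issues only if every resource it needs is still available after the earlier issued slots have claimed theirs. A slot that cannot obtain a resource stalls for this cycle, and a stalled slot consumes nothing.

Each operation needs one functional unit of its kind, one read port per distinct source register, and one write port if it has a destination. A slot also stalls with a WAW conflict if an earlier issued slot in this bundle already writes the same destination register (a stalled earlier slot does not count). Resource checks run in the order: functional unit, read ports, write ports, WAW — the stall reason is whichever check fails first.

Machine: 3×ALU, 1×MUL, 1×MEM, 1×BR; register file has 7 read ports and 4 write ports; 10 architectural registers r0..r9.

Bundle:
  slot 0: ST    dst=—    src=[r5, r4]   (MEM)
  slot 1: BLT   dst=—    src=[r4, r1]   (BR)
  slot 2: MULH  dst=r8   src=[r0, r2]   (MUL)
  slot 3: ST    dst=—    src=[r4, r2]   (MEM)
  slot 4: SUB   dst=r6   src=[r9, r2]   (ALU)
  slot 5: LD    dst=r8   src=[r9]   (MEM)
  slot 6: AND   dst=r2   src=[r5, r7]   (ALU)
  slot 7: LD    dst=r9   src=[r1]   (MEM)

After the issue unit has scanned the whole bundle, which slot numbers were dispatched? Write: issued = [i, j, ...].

  0. MEM ⇒ go  {3A/1Mu/0Ld/1B | 5r 4w}
  1. BR ⇒ go  {3A/1Mu/0Ld/0B | 3r 4w}
  2. MUL→r8 ⇒ go  {3A/0Mu/0Ld/0B | 1r 3w}
  3. MEM ⇒ no(FU)  {3A/0Mu/0Ld/0B | 1r 3w}
  4. ALU→r6 ⇒ no(RD_PORT)  {3A/0Mu/0Ld/0B | 1r 3w}
  5. MEM→r8 ⇒ no(FU)  {3A/0Mu/0Ld/0B | 1r 3w}
  6. ALU→r2 ⇒ no(RD_PORT)  {3A/0Mu/0Ld/0B | 1r 3w}
  7. MEM→r9 ⇒ no(FU)  {3A/0Mu/0Ld/0B | 1r 3w}

issued = [0, 1, 2]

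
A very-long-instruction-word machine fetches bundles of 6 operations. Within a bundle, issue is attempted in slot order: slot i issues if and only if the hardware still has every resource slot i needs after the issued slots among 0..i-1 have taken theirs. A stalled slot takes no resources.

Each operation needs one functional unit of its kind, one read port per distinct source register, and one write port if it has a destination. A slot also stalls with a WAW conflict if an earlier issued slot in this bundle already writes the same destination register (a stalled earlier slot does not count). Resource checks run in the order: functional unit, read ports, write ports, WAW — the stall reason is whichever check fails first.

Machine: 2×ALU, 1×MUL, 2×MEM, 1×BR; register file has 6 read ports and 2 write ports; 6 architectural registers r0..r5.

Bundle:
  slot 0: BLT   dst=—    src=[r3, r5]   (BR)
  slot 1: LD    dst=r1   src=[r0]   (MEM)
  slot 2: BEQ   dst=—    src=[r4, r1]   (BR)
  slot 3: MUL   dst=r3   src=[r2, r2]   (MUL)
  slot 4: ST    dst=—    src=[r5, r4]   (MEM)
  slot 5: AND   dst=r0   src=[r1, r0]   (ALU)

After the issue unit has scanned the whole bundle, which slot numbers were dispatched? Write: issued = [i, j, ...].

[0] BR needs rd=2 wr=0: ok; after: ALU=2 MUL=1 MEM=2 BR=0, R=4, W=2
[1] MEM needs rd=1 wr=1: ok; after: ALU=2 MUL=1 MEM=1 BR=0, R=3, W=1
[2] BR needs rd=2 wr=0: FU; after: ALU=2 MUL=1 MEM=1 BR=0, R=3, W=1
[3] MUL needs rd=1 wr=1: ok; after: ALU=2 MUL=0 MEM=1 BR=0, R=2, W=0
[4] MEM needs rd=2 wr=0: ok; after: ALU=2 MUL=0 MEM=0 BR=0, R=0, W=0
[5] ALU needs rd=2 wr=1: RD_PORT; after: ALU=2 MUL=0 MEM=0 BR=0, R=0, W=0

issued = [0, 1, 3, 4]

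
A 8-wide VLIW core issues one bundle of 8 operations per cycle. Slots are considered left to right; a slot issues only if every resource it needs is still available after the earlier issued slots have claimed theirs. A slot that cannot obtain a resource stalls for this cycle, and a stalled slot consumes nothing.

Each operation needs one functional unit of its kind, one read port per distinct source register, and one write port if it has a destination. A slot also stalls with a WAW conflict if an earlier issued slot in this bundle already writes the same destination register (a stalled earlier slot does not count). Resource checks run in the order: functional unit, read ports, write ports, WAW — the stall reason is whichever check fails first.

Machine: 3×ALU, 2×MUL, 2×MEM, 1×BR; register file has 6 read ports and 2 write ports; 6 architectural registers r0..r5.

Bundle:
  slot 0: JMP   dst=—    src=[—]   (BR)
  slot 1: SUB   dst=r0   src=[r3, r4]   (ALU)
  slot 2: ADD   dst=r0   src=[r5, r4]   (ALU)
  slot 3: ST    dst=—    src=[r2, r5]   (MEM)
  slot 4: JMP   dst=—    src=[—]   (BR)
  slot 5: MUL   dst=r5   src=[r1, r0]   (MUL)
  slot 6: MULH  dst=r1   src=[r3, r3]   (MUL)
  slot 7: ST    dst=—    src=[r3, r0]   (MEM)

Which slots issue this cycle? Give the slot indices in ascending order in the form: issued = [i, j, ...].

  0. BR ⇒ go  {3A/2Mu/2Ld/0B | 6r 2w}
  1. ALU→r0 ⇒ go  {2A/2Mu/2Ld/0B | 4r 1w}
  2. ALU→r0 ⇒ no(WAW)  {2A/2Mu/2Ld/0B | 4r 1w}
  3. MEM ⇒ go  {2A/2Mu/1Ld/0B | 2r 1w}
  4. BR ⇒ no(FU)  {2A/2Mu/1Ld/0B | 2r 1w}
  5. MUL→r5 ⇒ go  {2A/1Mu/1Ld/0B | 0r 0w}
  6. MUL→r1 ⇒ no(RD_PORT)  {2A/1Mu/1Ld/0B | 0r 0w}
  7. MEM ⇒ no(RD_PORT)  {2A/1Mu/1Ld/0B | 0r 0w}

issued = [0, 1, 3, 5]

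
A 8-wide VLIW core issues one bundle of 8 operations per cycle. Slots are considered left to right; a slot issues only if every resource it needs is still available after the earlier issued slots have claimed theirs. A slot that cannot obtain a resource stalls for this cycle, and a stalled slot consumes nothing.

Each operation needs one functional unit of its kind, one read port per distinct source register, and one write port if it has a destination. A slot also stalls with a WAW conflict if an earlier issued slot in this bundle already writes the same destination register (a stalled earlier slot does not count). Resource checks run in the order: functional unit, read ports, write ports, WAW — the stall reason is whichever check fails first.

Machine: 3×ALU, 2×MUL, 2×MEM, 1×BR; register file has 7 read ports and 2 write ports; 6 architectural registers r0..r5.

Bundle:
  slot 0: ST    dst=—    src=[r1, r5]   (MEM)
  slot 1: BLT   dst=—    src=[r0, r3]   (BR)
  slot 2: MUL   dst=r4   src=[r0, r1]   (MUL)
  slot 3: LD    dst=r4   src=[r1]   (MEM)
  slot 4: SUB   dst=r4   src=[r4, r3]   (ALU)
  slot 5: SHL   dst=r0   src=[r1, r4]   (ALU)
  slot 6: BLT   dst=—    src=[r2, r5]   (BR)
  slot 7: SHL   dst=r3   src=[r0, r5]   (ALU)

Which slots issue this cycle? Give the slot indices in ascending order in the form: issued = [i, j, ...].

issued = [0, 1, 2]

#0 MEM src=r1,r5 dispatched  <A:3 Mu:2 Ld:1 B:1 rd:5 wr:2>
#1 BR src=r0,r3 dispatched  <A:3 Mu:2 Ld:1 B:0 rd:3 wr:2>
#2 MUL src=r0,r1 dispatched  <A:3 Mu:1 Ld:1 B:0 rd:1 wr:1>
#3 MEM src=r1 held:WAW  <A:3 Mu:1 Ld:1 B:0 rd:1 wr:1>
#4 ALU src=r4,r3 held:RD_PORT  <A:3 Mu:1 Ld:1 B:0 rd:1 wr:1>
#5 ALU src=r1,r4 held:RD_PORT  <A:3 Mu:1 Ld:1 B:0 rd:1 wr:1>
#6 BR src=r2,r5 held:FU  <A:3 Mu:1 Ld:1 B:0 rd:1 wr:1>
#7 ALU src=r0,r5 held:RD_PORT  <A:3 Mu:1 Ld:1 B:0 rd:1 wr:1>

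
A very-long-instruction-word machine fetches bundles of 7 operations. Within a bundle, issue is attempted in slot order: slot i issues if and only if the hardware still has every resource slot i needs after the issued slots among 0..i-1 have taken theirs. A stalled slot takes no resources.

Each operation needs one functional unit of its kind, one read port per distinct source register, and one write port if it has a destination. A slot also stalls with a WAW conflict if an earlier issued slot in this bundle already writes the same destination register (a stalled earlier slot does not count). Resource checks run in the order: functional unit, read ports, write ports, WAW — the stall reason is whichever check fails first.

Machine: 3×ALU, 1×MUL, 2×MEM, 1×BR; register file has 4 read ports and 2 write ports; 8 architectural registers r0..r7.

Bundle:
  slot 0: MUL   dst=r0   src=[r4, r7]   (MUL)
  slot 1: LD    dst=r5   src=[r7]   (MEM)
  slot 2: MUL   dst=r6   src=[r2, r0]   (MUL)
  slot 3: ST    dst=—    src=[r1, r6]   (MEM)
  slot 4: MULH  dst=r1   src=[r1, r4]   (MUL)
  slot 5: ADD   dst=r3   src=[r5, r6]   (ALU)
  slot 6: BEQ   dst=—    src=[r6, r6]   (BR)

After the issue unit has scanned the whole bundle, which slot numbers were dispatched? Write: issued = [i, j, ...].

issued = [0, 1, 6]

slot 0 (MUL): ISSUE — free A3,Mu0,Ld2,B1 rp2 wp1
slot 1 (MEM): ISSUE — free A3,Mu0,Ld1,B1 rp1 wp0
slot 2 (MUL): stall FU — free A3,Mu0,Ld1,B1 rp1 wp0
slot 3 (MEM): stall RD_PORT — free A3,Mu0,Ld1,B1 rp1 wp0
slot 4 (MUL): stall FU — free A3,Mu0,Ld1,B1 rp1 wp0
slot 5 (ALU): stall RD_PORT — free A3,Mu0,Ld1,B1 rp1 wp0
slot 6 (BR): ISSUE — free A3,Mu0,Ld1,B0 rp0 wp0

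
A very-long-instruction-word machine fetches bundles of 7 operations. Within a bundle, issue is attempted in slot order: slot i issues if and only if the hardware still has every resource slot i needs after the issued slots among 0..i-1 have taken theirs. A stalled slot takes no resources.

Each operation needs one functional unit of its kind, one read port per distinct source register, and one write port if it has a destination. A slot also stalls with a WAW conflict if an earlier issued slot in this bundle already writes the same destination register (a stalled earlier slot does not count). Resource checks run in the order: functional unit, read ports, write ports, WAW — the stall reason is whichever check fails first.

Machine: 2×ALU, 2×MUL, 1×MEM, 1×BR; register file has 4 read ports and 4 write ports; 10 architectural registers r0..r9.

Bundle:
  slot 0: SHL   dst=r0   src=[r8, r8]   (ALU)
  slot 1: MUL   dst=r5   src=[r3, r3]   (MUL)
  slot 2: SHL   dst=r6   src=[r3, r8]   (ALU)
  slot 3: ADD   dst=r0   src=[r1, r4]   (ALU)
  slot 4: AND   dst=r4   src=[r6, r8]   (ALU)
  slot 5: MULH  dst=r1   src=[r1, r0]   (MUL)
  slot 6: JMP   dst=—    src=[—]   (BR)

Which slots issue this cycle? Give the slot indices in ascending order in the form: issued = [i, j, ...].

  0. ALU→r0 ⇒ go  {1A/2Mu/1Ld/1B | 3r 3w}
  1. MUL→r5 ⇒ go  {1A/1Mu/1Ld/1B | 2r 2w}
  2. ALU→r6 ⇒ go  {0A/1Mu/1Ld/1B | 0r 1w}
  3. ALU→r0 ⇒ no(FU)  {0A/1Mu/1Ld/1B | 0r 1w}
  4. ALU→r4 ⇒ no(FU)  {0A/1Mu/1Ld/1B | 0r 1w}
  5. MUL→r1 ⇒ no(RD_PORT)  {0A/1Mu/1Ld/1B | 0r 1w}
  6. BR ⇒ go  {0A/1Mu/1Ld/0B | 0r 1w}

issued = [0, 1, 2, 6]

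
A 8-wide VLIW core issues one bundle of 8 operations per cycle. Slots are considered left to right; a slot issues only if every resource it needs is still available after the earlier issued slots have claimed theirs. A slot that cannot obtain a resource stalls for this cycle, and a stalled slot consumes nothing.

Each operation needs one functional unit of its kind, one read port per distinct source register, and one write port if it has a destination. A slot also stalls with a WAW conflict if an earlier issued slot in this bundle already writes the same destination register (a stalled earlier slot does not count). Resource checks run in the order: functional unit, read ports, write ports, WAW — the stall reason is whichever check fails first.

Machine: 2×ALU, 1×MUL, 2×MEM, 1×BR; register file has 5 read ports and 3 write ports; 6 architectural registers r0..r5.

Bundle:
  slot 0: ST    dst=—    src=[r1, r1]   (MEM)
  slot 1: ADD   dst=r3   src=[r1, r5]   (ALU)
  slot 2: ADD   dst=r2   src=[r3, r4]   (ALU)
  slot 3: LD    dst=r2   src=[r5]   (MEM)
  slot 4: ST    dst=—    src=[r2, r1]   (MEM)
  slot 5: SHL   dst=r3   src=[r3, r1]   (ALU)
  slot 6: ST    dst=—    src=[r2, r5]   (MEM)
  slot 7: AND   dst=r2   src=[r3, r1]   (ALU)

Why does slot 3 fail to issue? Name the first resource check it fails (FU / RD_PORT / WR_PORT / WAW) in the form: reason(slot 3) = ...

reason(slot 3) = RD_PORT

slot 0 (MEM): ISSUE — free A2,Mu1,Ld1,B1 rp4 wp3
slot 1 (ALU): ISSUE — free A1,Mu1,Ld1,B1 rp2 wp2
slot 2 (ALU): ISSUE — free A0,Mu1,Ld1,B1 rp0 wp1
slot 3 (MEM): stall RD_PORT — free A0,Mu1,Ld1,B1 rp0 wp1
slot 4 (MEM): stall RD_PORT — free A0,Mu1,Ld1,B1 rp0 wp1
slot 5 (ALU): stall FU — free A0,Mu1,Ld1,B1 rp0 wp1
slot 6 (MEM): stall RD_PORT — free A0,Mu1,Ld1,B1 rp0 wp1
slot 7 (ALU): stall FU — free A0,Mu1,Ld1,B1 rp0 wp1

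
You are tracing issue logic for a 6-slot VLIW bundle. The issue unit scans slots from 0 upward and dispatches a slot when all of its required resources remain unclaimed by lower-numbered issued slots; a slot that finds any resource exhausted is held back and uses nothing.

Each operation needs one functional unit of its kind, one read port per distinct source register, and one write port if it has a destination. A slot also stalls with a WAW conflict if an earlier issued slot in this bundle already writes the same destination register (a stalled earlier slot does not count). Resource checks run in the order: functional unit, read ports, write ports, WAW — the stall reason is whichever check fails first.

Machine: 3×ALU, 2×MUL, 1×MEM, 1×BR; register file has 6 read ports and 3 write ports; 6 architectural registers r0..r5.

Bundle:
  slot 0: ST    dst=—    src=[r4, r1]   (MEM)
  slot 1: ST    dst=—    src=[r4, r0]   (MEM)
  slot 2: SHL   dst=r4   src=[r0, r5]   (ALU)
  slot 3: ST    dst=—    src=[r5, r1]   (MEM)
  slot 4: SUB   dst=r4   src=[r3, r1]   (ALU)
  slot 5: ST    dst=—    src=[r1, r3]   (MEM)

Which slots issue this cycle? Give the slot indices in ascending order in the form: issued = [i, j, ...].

(0) want 1×MEM +2rd +0wr — yes → AL3|MU2|ME0|BR1|rd4|wr3
(1) want 1×MEM +2rd +0wr — FU → AL3|MU2|ME0|BR1|rd4|wr3
(2) want 1×ALU +2rd +1wr — yes → AL2|MU2|ME0|BR1|rd2|wr2
(3) want 1×MEM +2rd +0wr — FU → AL2|MU2|ME0|BR1|rd2|wr2
(4) want 1×ALU +2rd +1wr — WAW → AL2|MU2|ME0|BR1|rd2|wr2
(5) want 1×MEM +2rd +0wr — FU → AL2|MU2|ME0|BR1|rd2|wr2

issued = [0, 2]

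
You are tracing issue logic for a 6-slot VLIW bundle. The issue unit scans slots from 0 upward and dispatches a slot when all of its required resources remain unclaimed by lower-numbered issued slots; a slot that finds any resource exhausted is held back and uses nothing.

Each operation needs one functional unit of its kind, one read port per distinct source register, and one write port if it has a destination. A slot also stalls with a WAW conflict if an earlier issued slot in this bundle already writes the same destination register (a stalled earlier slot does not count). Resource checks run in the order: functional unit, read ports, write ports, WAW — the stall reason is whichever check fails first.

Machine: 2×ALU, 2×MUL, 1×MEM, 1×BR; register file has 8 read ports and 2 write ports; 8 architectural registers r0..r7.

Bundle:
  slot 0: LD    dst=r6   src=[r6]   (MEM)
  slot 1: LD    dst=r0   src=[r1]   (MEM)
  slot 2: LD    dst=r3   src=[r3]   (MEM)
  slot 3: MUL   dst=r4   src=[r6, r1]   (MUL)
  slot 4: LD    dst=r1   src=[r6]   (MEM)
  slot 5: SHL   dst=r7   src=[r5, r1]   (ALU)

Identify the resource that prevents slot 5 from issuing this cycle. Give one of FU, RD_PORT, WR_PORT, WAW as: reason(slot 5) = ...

slot 0 (MEM): ISSUE — free A2,Mu2,Ld0,B1 rp7 wp1
slot 1 (MEM): stall FU — free A2,Mu2,Ld0,B1 rp7 wp1
slot 2 (MEM): stall FU — free A2,Mu2,Ld0,B1 rp7 wp1
slot 3 (MUL): ISSUE — free A2,Mu1,Ld0,B1 rp5 wp0
slot 4 (MEM): stall FU — free A2,Mu1,Ld0,B1 rp5 wp0
slot 5 (ALU): stall WR_PORT — free A2,Mu1,Ld0,B1 rp5 wp0

reason(slot 5) = WR_PORT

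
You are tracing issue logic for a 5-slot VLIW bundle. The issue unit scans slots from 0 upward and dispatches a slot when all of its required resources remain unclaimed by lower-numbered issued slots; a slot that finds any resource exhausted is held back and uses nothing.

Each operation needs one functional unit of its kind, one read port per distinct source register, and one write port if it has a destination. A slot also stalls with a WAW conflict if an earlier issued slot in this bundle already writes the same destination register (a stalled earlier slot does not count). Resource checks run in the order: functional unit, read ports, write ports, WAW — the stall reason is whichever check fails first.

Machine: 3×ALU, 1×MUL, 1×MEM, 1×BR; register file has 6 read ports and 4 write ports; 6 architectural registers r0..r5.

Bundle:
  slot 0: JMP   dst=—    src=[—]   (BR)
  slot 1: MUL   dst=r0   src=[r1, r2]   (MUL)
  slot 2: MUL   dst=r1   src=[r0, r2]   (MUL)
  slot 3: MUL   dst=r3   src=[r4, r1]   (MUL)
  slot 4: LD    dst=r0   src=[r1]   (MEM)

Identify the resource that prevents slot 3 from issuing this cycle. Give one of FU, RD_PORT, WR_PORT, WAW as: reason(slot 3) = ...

[0] BR needs rd=0 wr=0: ok; after: ALU=3 MUL=1 MEM=1 BR=0, R=6, W=4
[1] MUL needs rd=2 wr=1: ok; after: ALU=3 MUL=0 MEM=1 BR=0, R=4, W=3
[2] MUL needs rd=2 wr=1: FU; after: ALU=3 MUL=0 MEM=1 BR=0, R=4, W=3
[3] MUL needs rd=2 wr=1: FU; after: ALU=3 MUL=0 MEM=1 BR=0, R=4, W=3
[4] MEM needs rd=1 wr=1: WAW; after: ALU=3 MUL=0 MEM=1 BR=0, R=4, W=3

reason(slot 3) = FU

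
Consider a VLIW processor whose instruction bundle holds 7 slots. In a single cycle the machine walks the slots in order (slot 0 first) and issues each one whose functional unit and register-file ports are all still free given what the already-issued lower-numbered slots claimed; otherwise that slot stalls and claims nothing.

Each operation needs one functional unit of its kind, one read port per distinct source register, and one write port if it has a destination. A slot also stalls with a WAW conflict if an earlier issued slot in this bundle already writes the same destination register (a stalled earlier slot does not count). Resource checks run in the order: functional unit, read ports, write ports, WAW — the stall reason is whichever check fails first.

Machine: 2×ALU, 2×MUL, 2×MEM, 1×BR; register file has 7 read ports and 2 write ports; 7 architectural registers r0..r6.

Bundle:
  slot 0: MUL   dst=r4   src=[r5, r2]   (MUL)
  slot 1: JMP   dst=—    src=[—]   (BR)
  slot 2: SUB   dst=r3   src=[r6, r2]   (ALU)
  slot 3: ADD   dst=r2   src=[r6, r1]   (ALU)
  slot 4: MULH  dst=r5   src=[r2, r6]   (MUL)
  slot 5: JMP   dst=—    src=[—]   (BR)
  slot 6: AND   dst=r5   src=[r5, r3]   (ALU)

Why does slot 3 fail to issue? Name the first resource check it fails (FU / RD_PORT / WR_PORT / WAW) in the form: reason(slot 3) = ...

#0 MUL src=r5,r2 dispatched  <A:2 Mu:1 Ld:2 B:1 rd:5 wr:1>
#1 BR src=- dispatched  <A:2 Mu:1 Ld:2 B:0 rd:5 wr:1>
#2 ALU src=r6,r2 dispatched  <A:1 Mu:1 Ld:2 B:0 rd:3 wr:0>
#3 ALU src=r6,r1 held:WR_PORT  <A:1 Mu:1 Ld:2 B:0 rd:3 wr:0>
#4 MUL src=r2,r6 held:WR_PORT  <A:1 Mu:1 Ld:2 B:0 rd:3 wr:0>
#5 BR src=- held:FU  <A:1 Mu:1 Ld:2 B:0 rd:3 wr:0>
#6 ALU src=r5,r3 held:WR_PORT  <A:1 Mu:1 Ld:2 B:0 rd:3 wr:0>

reason(slot 3) = WR_PORT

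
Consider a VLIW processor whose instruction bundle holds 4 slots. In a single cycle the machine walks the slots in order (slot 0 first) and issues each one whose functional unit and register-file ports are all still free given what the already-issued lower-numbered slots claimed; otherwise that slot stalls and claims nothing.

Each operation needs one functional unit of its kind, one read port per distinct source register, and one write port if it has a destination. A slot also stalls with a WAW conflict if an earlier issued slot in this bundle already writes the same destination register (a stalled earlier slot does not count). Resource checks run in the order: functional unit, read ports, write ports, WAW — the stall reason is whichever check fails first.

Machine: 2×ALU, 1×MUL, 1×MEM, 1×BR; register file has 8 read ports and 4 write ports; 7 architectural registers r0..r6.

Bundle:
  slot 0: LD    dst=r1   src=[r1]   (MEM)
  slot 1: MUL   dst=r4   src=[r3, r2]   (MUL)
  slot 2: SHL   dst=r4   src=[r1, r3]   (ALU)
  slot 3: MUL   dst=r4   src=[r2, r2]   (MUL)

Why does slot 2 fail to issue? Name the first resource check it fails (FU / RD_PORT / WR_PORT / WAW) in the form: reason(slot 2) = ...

[0] MEM needs rd=1 wr=1: ok; after: ALU=2 MUL=1 MEM=0 BR=1, R=7, W=3
[1] MUL needs rd=2 wr=1: ok; after: ALU=2 MUL=0 MEM=0 BR=1, R=5, W=2
[2] ALU needs rd=2 wr=1: WAW; after: ALU=2 MUL=0 MEM=0 BR=1, R=5, W=2
[3] MUL needs rd=1 wr=1: FU; after: ALU=2 MUL=0 MEM=0 BR=1, R=5, W=2

reason(slot 2) = WAW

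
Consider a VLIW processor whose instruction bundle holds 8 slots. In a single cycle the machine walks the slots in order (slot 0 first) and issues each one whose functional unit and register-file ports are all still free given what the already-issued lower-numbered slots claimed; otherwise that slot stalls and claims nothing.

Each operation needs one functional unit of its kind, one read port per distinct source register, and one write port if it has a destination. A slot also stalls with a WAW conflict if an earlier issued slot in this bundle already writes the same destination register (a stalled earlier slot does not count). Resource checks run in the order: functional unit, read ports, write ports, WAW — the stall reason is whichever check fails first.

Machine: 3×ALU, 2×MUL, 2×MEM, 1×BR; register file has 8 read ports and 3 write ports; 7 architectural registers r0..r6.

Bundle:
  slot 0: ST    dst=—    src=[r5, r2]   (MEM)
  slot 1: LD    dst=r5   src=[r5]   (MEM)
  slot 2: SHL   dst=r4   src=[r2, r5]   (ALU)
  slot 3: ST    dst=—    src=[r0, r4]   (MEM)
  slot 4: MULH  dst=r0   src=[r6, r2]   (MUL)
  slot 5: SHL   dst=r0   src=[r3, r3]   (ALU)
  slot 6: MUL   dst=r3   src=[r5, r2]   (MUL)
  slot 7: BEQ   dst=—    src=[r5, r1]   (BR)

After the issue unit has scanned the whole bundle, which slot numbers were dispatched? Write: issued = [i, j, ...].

issued = [0, 1, 2, 4]

(0) want 1×MEM +2rd +0wr — yes → AL3|MU2|ME1|BR1|rd6|wr3
(1) want 1×MEM +1rd +1wr — yes → AL3|MU2|ME0|BR1|rd5|wr2
(2) want 1×ALU +2rd +1wr — yes → AL2|MU2|ME0|BR1|rd3|wr1
(3) want 1×MEM +2rd +0wr — FU → AL2|MU2|ME0|BR1|rd3|wr1
(4) want 1×MUL +2rd +1wr — yes → AL2|MU1|ME0|BR1|rd1|wr0
(5) want 1×ALU +1rd +1wr — WR_PORT → AL2|MU1|ME0|BR1|rd1|wr0
(6) want 1×MUL +2rd +1wr — RD_PORT → AL2|MU1|ME0|BR1|rd1|wr0
(7) want 1×BR +2rd +0wr — RD_PORT → AL2|MU1|ME0|BR1|rd1|wr0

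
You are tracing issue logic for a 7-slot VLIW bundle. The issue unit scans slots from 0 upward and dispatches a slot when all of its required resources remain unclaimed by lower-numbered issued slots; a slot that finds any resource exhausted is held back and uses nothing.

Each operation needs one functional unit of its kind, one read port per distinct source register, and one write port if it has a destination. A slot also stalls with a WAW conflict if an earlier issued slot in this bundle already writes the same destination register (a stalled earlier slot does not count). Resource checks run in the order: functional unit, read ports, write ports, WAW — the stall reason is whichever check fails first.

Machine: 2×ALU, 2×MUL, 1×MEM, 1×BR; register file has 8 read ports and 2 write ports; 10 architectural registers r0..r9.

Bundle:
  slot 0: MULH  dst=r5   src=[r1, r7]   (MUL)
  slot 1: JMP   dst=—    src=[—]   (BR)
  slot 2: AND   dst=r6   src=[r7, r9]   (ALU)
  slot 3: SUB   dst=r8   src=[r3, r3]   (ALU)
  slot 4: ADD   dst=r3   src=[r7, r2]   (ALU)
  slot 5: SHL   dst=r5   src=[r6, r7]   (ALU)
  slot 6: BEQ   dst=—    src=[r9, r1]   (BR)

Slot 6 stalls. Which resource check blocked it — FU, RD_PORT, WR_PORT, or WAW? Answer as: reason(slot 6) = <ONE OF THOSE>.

reason(slot 6) = FU

(0) want 1×MUL +2rd +1wr — yes → AL2|MU1|ME1|BR1|rd6|wr1
(1) want 1×BR +0rd +0wr — yes → AL2|MU1|ME1|BR0|rd6|wr1
(2) want 1×ALU +2rd +1wr — yes → AL1|MU1|ME1|BR0|rd4|wr0
(3) want 1×ALU +1rd +1wr — WR_PORT → AL1|MU1|ME1|BR0|rd4|wr0
(4) want 1×ALU +2rd +1wr — WR_PORT → AL1|MU1|ME1|BR0|rd4|wr0
(5) want 1×ALU +2rd +1wr — WR_PORT → AL1|MU1|ME1|BR0|rd4|wr0
(6) want 1×BR +2rd +0wr — FU → AL1|MU1|ME1|BR0|rd4|wr0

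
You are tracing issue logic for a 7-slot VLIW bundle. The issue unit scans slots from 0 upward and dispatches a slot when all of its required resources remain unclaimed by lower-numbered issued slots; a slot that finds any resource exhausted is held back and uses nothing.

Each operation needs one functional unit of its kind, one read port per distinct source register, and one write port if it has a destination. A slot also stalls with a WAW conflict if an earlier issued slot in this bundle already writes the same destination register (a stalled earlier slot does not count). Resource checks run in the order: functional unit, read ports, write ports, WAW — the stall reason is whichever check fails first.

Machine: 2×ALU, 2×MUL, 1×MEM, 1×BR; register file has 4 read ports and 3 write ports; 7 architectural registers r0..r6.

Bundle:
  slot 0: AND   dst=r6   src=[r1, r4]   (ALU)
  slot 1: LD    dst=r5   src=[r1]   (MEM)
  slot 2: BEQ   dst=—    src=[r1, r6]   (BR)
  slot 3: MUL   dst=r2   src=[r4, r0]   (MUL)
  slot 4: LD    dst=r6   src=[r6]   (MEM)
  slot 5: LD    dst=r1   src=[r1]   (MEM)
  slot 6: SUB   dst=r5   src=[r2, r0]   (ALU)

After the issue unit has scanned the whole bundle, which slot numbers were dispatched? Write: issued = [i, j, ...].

issued = [0, 1]

#0 ALU src=r1,r4 dispatched  <A:1 Mu:2 Ld:1 B:1 rd:2 wr:2>
#1 MEM src=r1 dispatched  <A:1 Mu:2 Ld:0 B:1 rd:1 wr:1>
#2 BR src=r1,r6 held:RD_PORT  <A:1 Mu:2 Ld:0 B:1 rd:1 wr:1>
#3 MUL src=r4,r0 held:RD_PORT  <A:1 Mu:2 Ld:0 B:1 rd:1 wr:1>
#4 MEM src=r6 held:FU  <A:1 Mu:2 Ld:0 B:1 rd:1 wr:1>
#5 MEM src=r1 held:FU  <A:1 Mu:2 Ld:0 B:1 rd:1 wr:1>
#6 ALU src=r2,r0 held:RD_PORT  <A:1 Mu:2 Ld:0 B:1 rd:1 wr:1>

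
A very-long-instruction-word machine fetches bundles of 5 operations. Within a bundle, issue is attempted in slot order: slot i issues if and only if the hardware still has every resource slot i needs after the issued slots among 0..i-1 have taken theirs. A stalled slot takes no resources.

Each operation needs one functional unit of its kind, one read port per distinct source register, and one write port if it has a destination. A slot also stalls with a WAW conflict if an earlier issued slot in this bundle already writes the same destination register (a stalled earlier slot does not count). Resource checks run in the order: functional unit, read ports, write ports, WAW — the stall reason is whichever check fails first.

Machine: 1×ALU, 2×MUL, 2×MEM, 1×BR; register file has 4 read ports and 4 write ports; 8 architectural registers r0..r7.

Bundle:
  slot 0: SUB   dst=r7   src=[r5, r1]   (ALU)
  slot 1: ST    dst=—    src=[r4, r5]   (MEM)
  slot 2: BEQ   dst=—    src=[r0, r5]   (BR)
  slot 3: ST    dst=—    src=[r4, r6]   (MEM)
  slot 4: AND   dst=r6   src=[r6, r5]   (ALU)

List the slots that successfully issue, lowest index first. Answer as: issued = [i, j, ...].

#0 ALU src=r5,r1 dispatched  <A:0 Mu:2 Ld:2 B:1 rd:2 wr:3>
#1 MEM src=r4,r5 dispatched  <A:0 Mu:2 Ld:1 B:1 rd:0 wr:3>
#2 BR src=r0,r5 held:RD_PORT  <A:0 Mu:2 Ld:1 B:1 rd:0 wr:3>
#3 MEM src=r4,r6 held:RD_PORT  <A:0 Mu:2 Ld:1 B:1 rd:0 wr:3>
#4 ALU src=r6,r5 held:FU  <A:0 Mu:2 Ld:1 B:1 rd:0 wr:3>

issued = [0, 1]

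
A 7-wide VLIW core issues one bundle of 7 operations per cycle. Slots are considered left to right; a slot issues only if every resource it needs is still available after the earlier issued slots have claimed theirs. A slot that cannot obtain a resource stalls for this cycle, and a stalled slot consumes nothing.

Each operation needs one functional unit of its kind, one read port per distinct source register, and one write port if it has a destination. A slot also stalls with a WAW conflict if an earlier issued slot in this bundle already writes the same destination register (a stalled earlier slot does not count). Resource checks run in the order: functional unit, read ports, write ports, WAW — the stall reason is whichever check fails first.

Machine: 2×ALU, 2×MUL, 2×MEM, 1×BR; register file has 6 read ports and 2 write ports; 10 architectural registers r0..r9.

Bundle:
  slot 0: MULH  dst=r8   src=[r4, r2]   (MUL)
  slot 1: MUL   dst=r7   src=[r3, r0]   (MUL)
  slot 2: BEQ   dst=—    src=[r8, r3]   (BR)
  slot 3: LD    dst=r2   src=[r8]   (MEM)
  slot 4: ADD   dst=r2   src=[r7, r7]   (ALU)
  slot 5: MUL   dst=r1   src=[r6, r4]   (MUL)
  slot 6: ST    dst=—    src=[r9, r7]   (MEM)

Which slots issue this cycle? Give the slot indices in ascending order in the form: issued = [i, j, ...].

[0] MUL needs rd=2 wr=1: ok; after: ALU=2 MUL=1 MEM=2 BR=1, R=4, W=1
[1] MUL needs rd=2 wr=1: ok; after: ALU=2 MUL=0 MEM=2 BR=1, R=2, W=0
[2] BR needs rd=2 wr=0: ok; after: ALU=2 MUL=0 MEM=2 BR=0, R=0, W=0
[3] MEM needs rd=1 wr=1: RD_PORT; after: ALU=2 MUL=0 MEM=2 BR=0, R=0, W=0
[4] ALU needs rd=1 wr=1: RD_PORT; after: ALU=2 MUL=0 MEM=2 BR=0, R=0, W=0
[5] MUL needs rd=2 wr=1: FU; after: ALU=2 MUL=0 MEM=2 BR=0, R=0, W=0
[6] MEM needs rd=2 wr=0: RD_PORT; after: ALU=2 MUL=0 MEM=2 BR=0, R=0, W=0

issued = [0, 1, 2]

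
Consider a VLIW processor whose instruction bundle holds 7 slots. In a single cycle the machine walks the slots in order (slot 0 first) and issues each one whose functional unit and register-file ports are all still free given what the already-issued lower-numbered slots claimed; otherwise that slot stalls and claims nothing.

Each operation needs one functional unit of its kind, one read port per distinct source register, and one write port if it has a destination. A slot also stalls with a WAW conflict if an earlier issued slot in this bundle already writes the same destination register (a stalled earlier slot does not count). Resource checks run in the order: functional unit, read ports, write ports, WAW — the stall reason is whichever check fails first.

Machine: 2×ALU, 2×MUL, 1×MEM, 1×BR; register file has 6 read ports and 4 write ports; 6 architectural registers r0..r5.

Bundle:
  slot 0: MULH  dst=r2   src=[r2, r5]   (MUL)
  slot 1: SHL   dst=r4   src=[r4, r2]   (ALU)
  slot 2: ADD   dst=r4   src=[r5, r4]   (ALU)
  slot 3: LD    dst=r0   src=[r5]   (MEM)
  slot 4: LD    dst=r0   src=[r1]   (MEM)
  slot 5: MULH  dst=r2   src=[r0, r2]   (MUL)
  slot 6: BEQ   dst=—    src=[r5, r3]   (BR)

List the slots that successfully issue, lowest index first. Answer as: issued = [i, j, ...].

issued = [0, 1, 3]

  0. MUL→r2 ⇒ go  {2A/1Mu/1Ld/1B | 4r 3w}
  1. ALU→r4 ⇒ go  {1A/1Mu/1Ld/1B | 2r 2w}
  2. ALU→r4 ⇒ no(WAW)  {1A/1Mu/1Ld/1B | 2r 2w}
  3. MEM→r0 ⇒ go  {1A/1Mu/0Ld/1B | 1r 1w}
  4. MEM→r0 ⇒ no(FU)  {1A/1Mu/0Ld/1B | 1r 1w}
  5. MUL→r2 ⇒ no(RD_PORT)  {1A/1Mu/0Ld/1B | 1r 1w}
  6. BR ⇒ no(RD_PORT)  {1A/1Mu/0Ld/1B | 1r 1w}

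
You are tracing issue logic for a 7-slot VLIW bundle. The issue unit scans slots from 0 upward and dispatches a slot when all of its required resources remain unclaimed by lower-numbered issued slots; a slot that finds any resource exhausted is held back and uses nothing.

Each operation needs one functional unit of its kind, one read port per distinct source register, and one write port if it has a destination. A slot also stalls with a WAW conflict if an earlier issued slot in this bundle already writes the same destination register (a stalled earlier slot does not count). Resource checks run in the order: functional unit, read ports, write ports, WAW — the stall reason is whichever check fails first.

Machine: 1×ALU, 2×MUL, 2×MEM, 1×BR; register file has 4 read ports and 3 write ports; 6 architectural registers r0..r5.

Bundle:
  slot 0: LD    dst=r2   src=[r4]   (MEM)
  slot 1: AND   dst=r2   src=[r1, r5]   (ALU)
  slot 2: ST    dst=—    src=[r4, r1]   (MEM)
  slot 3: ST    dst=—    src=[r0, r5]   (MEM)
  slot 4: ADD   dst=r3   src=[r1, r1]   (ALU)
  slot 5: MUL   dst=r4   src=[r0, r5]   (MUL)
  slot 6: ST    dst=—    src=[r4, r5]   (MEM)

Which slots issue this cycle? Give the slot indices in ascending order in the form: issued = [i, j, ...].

  0. MEM→r2 ⇒ go  {1A/2Mu/1Ld/1B | 3r 2w}
  1. ALU→r2 ⇒ no(WAW)  {1A/2Mu/1Ld/1B | 3r 2w}
  2. MEM ⇒ go  {1A/2Mu/0Ld/1B | 1r 2w}
  3. MEM ⇒ no(FU)  {1A/2Mu/0Ld/1B | 1r 2w}
  4. ALU→r3 ⇒ go  {0A/2Mu/0Ld/1B | 0r 1w}
  5. MUL→r4 ⇒ no(RD_PORT)  {0A/2Mu/0Ld/1B | 0r 1w}
  6. MEM ⇒ no(FU)  {0A/2Mu/0Ld/1B | 0r 1w}

issued = [0, 2, 4]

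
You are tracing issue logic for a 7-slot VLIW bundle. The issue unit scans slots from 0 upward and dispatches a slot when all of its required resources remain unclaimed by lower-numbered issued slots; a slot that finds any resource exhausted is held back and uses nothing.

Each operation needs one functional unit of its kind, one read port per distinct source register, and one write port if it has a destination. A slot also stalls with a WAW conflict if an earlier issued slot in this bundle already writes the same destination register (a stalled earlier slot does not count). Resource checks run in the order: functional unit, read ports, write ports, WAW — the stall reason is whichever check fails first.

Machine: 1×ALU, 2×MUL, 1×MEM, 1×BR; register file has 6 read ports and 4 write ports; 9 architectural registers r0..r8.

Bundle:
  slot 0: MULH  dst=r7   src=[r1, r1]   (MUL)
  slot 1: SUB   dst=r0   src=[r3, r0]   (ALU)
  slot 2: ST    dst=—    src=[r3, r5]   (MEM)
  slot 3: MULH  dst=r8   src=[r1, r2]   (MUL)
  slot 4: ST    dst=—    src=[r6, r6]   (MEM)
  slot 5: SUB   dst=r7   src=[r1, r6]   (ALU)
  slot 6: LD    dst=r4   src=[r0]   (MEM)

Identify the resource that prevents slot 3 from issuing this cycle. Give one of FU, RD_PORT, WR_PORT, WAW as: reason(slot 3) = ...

reason(slot 3) = RD_PORT

#0 MUL src=r1,r1 dispatched  <A:1 Mu:1 Ld:1 B:1 rd:5 wr:3>
#1 ALU src=r3,r0 dispatched  <A:0 Mu:1 Ld:1 B:1 rd:3 wr:2>
#2 MEM src=r3,r5 dispatched  <A:0 Mu:1 Ld:0 B:1 rd:1 wr:2>
#3 MUL src=r1,r2 held:RD_PORT  <A:0 Mu:1 Ld:0 B:1 rd:1 wr:2>
#4 MEM src=r6,r6 held:FU  <A:0 Mu:1 Ld:0 B:1 rd:1 wr:2>
#5 ALU src=r1,r6 held:FU  <A:0 Mu:1 Ld:0 B:1 rd:1 wr:2>
#6 MEM src=r0 held:FU  <A:0 Mu:1 Ld:0 B:1 rd:1 wr:2>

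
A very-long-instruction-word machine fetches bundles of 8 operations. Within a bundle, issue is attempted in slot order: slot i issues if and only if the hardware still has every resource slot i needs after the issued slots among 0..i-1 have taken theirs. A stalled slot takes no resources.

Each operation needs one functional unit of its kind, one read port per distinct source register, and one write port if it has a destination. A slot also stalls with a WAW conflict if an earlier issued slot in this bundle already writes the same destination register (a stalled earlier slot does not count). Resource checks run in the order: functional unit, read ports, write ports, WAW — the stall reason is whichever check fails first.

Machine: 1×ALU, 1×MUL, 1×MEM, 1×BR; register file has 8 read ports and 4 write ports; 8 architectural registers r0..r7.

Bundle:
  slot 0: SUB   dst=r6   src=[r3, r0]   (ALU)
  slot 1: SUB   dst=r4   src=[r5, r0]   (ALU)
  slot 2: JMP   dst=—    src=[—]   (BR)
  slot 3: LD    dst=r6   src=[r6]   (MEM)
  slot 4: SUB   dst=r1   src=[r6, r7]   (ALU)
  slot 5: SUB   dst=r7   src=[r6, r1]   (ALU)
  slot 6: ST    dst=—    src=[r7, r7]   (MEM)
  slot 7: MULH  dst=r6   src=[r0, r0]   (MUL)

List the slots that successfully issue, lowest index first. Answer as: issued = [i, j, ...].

issued = [0, 2, 6]

slot 0 (ALU): ISSUE — free A0,Mu1,Ld1,B1 rp6 wp3
slot 1 (ALU): stall FU — free A0,Mu1,Ld1,B1 rp6 wp3
slot 2 (BR): ISSUE — free A0,Mu1,Ld1,B0 rp6 wp3
slot 3 (MEM): stall WAW — free A0,Mu1,Ld1,B0 rp6 wp3
slot 4 (ALU): stall FU — free A0,Mu1,Ld1,B0 rp6 wp3
slot 5 (ALU): stall FU — free A0,Mu1,Ld1,B0 rp6 wp3
slot 6 (MEM): ISSUE — free A0,Mu1,Ld0,B0 rp5 wp3
slot 7 (MUL): stall WAW — free A0,Mu1,Ld0,B0 rp5 wp3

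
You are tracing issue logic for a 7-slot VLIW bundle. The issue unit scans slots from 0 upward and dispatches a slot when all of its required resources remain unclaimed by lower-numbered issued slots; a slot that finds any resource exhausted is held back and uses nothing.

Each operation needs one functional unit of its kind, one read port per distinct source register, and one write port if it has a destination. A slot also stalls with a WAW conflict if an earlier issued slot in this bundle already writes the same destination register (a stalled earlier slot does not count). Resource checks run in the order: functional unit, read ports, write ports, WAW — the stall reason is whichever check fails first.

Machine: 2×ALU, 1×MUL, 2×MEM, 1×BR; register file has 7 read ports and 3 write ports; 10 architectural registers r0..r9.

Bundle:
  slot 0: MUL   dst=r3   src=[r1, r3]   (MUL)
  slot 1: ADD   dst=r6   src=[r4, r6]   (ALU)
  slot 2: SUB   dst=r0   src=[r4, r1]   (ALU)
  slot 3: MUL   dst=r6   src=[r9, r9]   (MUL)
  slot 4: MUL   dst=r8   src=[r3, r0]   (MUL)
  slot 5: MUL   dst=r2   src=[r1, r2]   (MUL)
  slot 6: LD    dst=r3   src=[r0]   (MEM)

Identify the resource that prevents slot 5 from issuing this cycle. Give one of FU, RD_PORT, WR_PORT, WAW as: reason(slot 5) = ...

slot 0 (MUL): ISSUE — free A2,Mu0,Ld2,B1 rp5 wp2
slot 1 (ALU): ISSUE — free A1,Mu0,Ld2,B1 rp3 wp1
slot 2 (ALU): ISSUE — free A0,Mu0,Ld2,B1 rp1 wp0
slot 3 (MUL): stall FU — free A0,Mu0,Ld2,B1 rp1 wp0
slot 4 (MUL): stall FU — free A0,Mu0,Ld2,B1 rp1 wp0
slot 5 (MUL): stall FU — free A0,Mu0,Ld2,B1 rp1 wp0
slot 6 (MEM): stall WR_PORT — free A0,Mu0,Ld2,B1 rp1 wp0

reason(slot 5) = FU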